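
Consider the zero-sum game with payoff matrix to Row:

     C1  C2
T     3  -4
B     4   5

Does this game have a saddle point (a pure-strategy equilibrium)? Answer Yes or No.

Row minima: T → -4, B → 4; maximin = 4.
Column maxima: C1 → 4, C2 → 5; minimax = 4.
maximin = minimax = 4, so a saddle point exists.

Yes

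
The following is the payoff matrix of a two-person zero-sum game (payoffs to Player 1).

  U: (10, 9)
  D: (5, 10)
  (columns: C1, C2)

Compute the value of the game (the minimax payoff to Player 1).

55/6

Row minima: U → 9, D → 5; maximin = 9.
Column maxima: C1 → 10, C2 → 10; minimax = 10.
9 ≠ 10, so there is no saddle point; optimal play is mixed.
Let Player 1 play U with probability p. Expected payoff against C1: 10p + 5(1−p) = 5p + 5; against C2: 9p + 10(1−p) = −p + 10.
Setting these equal: 5p + 5 = −p + 10 ⇒ 6p = 5 ⇒ p = 5/6, and the value is (5)·(5/6) + 5 = 55/6.
For Player 2: with q = P(C1), equating U's and D's payoffs gives q + 9 = −5q + 10 ⇒ q = 1/6.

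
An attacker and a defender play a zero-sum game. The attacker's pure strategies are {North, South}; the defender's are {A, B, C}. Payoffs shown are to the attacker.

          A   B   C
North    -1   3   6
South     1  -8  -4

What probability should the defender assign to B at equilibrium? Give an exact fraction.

2/13

Row minima: North → -1, South → -8; maximin = -1.
Column maxima: A → 1, B → 3, C → 6; minimax = 1.
-1 ≠ 1, so there is no saddle point; optimal play is mixed.
C is strictly dominated by B (it gives the attacker strictly more in every row), so the defender never plays it.
On the remaining 2×2 (North, South vs A, B):
Let the attacker play North with probability p. Expected payoff against A: (-1)p + 1(1−p) = −2p + 1; against B: 3p + (-8)(1−p) = 11p − 8.
Setting these equal: −2p + 1 = 11p − 8 ⇒ −13p = -9 ⇒ p = 9/13, and the value is (-2)·(9/13) + 1 = -5/13.
For the defender: with q = P(A), equating North's and South's payoffs gives −4q + 3 = 9q − 8 ⇒ q = 11/13.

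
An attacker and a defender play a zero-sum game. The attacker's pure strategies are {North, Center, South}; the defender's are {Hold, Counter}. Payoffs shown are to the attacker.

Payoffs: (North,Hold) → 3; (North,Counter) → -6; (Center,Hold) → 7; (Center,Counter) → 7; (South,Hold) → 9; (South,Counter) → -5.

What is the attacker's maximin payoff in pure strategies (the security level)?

Row minima: North → -6, Center → 7, South → -5.
The best of these is 7.

7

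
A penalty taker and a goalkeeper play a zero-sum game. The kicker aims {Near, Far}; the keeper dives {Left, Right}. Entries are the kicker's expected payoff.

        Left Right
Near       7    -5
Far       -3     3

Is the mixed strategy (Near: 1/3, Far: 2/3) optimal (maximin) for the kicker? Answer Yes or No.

Yes

Against Left this mix gives (1/3)·7 + (2/3)·(-3) = 1/3.
Against Right this mix gives (1/3)·(-5) + (2/3)·3 = 1/3.
All of the keeper's active replies (Left, Right) yield 1/3, and no column does worse for the kicker. The mix makes the keeper indifferent and guarantees 1/3, so it is optimal.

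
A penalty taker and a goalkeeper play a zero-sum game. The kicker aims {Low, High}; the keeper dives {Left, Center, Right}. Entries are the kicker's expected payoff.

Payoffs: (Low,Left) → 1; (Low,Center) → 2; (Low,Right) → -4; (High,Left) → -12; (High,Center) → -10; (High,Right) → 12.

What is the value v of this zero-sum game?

-36/29

Row minima: Low → -4, High → -12; maximin = -4.
Column maxima: Left → 1, Center → 2, Right → 12; minimax = 1.
-4 ≠ 1, so there is no saddle point; optimal play is mixed.
Center is strictly dominated by Left (it gives the kicker strictly more in every row), so the keeper never plays it.
On the remaining 2×2 (Low, High vs Left, Right):
Let the kicker play Low with probability p. Expected payoff against Left: 1p + (-12)(1−p) = 13p − 12; against Right: (-4)p + 12(1−p) = −16p + 12.
Setting these equal: 13p − 12 = −16p + 12 ⇒ 29p = 24 ⇒ p = 24/29, and the value is (13)·(24/29) − 12 = -36/29.
For the keeper: with q = P(Left), equating Low's and High's payoffs gives 5q − 4 = −24q + 12 ⇒ q = 16/29.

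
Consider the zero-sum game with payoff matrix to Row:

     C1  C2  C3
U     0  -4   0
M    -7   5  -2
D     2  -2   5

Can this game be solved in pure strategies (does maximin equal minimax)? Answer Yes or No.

No

Row minima: U → -4, M → -7, D → -2; maximin = -2.
Column maxima: C1 → 2, C2 → 5, C3 → 5; minimax = 2.
-2 ≠ 2, so no pure-strategy equilibrium exists.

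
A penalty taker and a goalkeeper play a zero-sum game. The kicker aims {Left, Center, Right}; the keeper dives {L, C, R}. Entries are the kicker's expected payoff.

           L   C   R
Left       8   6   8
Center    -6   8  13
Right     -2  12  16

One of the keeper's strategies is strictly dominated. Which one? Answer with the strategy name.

R

C holds the kicker's payoff strictly below R in every row: 6 < 8, 8 < 13, 12 < 16.
So R is strictly dominated for the keeper.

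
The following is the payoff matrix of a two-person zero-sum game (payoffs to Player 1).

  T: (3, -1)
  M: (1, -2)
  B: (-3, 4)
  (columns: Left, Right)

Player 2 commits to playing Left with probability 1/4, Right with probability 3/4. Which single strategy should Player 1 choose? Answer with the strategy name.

B

Expected payoff of T: (1/4)·3 + (3/4)·(-1) = 0.
Expected payoff of M: (1/4)·1 + (3/4)·(-2) = -5/4.
Expected payoff of B: (1/4)·(-3) + (3/4)·4 = 9/4.
The largest is 9/4, so Player 1's best response is B.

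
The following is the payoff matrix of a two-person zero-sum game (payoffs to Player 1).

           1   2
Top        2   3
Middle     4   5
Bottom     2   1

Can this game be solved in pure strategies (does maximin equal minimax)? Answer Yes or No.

Yes

Row minima: Top → 2, Middle → 4, Bottom → 1; maximin = 4.
Column maxima: 1 → 4, 2 → 5; minimax = 4.
maximin = minimax = 4, so a saddle point exists.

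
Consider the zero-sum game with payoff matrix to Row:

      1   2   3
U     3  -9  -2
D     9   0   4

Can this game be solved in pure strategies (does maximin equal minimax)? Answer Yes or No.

Yes

Row minima: U → -9, D → 0; maximin = 0.
Column maxima: 1 → 9, 2 → 0, 3 → 4; minimax = 0.
maximin = minimax = 0, so a saddle point exists.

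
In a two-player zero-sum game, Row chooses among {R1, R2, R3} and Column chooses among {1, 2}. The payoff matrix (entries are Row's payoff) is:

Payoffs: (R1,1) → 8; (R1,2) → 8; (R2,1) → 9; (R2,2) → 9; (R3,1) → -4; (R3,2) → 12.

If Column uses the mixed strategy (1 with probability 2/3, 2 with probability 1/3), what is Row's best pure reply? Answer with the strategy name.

R2

Expected payoff of R1: (2/3)·8 + (1/3)·8 = 8.
Expected payoff of R2: (2/3)·9 + (1/3)·9 = 9.
Expected payoff of R3: (2/3)·(-4) + (1/3)·12 = 4/3.
The largest is 9, so Row's best response is R2.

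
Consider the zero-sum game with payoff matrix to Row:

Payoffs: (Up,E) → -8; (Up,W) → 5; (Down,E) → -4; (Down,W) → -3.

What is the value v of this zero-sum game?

Row minima: Up → -8, Down → -4; maximin = -4.
Column maxima: E → -4, W → 5; minimax = -4.
Since maximin = minimax = -4, there is a saddle point and the value is -4.

-4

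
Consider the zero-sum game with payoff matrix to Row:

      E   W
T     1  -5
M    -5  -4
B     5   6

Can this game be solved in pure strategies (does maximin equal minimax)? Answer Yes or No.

Row minima: T → -5, M → -5, B → 5; maximin = 5.
Column maxima: E → 5, W → 6; minimax = 5.
maximin = minimax = 5, so a saddle point exists.

Yes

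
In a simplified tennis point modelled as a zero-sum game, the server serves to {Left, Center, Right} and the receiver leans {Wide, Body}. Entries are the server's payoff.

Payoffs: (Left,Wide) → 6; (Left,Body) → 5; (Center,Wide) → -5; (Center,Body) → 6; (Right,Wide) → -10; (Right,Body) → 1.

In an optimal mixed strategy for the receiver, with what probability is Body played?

11/12

Row minima: Left → 5, Center → -5, Right → -10; maximin = 5.
Column maxima: Wide → 6, Body → 6; minimax = 6.
5 ≠ 6, so there is no saddle point; optimal play is mixed.
Right is strictly dominated by Left, so the server never plays it.
On the remaining 2×2 (Left, Center vs Wide, Body):
Let the server play Left with probability p. Expected payoff against Wide: 6p + (-5)(1−p) = 11p − 5; against Body: 5p + 6(1−p) = −p + 6.
Setting these equal: 11p − 5 = −p + 6 ⇒ 12p = 11 ⇒ p = 11/12, and the value is (11)·(11/12) − 5 = 61/12.
For the receiver: with q = P(Wide), equating Left's and Center's payoffs gives q + 5 = −11q + 6 ⇒ q = 1/12.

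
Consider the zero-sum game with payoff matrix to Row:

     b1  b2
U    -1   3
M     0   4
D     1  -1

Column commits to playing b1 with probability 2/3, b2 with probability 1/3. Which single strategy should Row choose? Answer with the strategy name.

Expected payoff of U: (2/3)·(-1) + (1/3)·3 = 1/3.
Expected payoff of M: (2/3)·0 + (1/3)·4 = 4/3.
Expected payoff of D: (2/3)·1 + (1/3)·(-1) = 1/3.
The largest is 4/3, so Row's best response is M.

M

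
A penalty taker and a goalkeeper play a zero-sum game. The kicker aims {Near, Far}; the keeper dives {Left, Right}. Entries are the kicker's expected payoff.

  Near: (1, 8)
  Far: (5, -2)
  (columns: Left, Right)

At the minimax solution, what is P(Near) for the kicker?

1/2

Row minima: Near → 1, Far → -2; maximin = 1.
Column maxima: Left → 5, Right → 8; minimax = 5.
1 ≠ 5, so there is no saddle point; optimal play is mixed.
Let the kicker play Near with probability p. Expected payoff against Left: 1p + 5(1−p) = −4p + 5; against Right: 8p + (-2)(1−p) = 10p − 2.
Setting these equal: −4p + 5 = 10p − 2 ⇒ −14p = -7 ⇒ p = 1/2, and the value is (-4)·(1/2) + 5 = 3.
For the keeper: with q = P(Left), equating Near's and Far's payoffs gives −7q + 8 = 7q − 2 ⇒ q = 5/7.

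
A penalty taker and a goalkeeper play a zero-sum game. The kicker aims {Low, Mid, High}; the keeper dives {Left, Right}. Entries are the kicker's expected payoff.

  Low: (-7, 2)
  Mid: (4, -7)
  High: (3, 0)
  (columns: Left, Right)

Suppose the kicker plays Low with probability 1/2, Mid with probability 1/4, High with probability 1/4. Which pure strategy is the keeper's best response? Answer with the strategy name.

Left

If the keeper plays Left, the kicker's expected payoff is (1/2)·(-7) + (1/4)·4 + (1/4)·3 = -7/4.
If the keeper plays Right, the kicker's expected payoff is (1/2)·2 + (1/4)·(-7) + (1/4)·0 = -3/4.
The keeper minimizes the kicker's payoff; the smallest is -7/4, so the best response is Left.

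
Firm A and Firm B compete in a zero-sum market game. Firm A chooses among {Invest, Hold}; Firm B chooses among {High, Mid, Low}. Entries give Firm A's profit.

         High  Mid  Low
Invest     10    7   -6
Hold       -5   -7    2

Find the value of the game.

-14/11

Row minima: Invest → -6, Hold → -7; maximin = -6.
Column maxima: High → 10, Mid → 7, Low → 2; minimax = 2.
-6 ≠ 2, so there is no saddle point; optimal play is mixed.
High is strictly dominated by Mid (it gives Firm A strictly more in every row), so Firm B never plays it.
On the remaining 2×2 (Invest, Hold vs Mid, Low):
Let Firm A play Invest with probability p. Expected payoff against Mid: 7p + (-7)(1−p) = 14p − 7; against Low: (-6)p + 2(1−p) = −8p + 2.
Setting these equal: 14p − 7 = −8p + 2 ⇒ 22p = 9 ⇒ p = 9/22, and the value is (14)·(9/22) − 7 = -14/11.
For Firm B: with q = P(Mid), equating Invest's and Hold's payoffs gives 13q − 6 = −9q + 2 ⇒ q = 4/11.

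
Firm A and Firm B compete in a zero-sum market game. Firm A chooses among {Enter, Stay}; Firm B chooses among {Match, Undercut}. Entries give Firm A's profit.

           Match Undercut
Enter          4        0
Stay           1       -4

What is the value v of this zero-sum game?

0

Row minima: Enter → 0, Stay → -4; maximin = 0.
Column maxima: Match → 4, Undercut → 0; minimax = 0.
Since maximin = minimax = 0, there is a saddle point and the value is 0.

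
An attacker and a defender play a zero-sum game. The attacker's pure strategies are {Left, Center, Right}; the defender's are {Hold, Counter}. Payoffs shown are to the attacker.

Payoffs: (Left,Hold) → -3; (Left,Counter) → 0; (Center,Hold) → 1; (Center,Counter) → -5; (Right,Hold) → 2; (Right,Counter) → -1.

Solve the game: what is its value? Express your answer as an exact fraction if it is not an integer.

Row minima: Left → -3, Center → -5, Right → -1; maximin = -1.
Column maxima: Hold → 2, Counter → 0; minimax = 0.
-1 ≠ 0, so there is no saddle point; optimal play is mixed.
Center is strictly dominated by Right, so the attacker never plays it.
On the remaining 2×2 (Left, Right vs Hold, Counter):
Let the attacker play Left with probability p. Expected payoff against Hold: (-3)p + 2(1−p) = −5p + 2; against Counter: 0p + (-1)(1−p) = p − 1.
Setting these equal: −5p + 2 = p − 1 ⇒ −6p = -3 ⇒ p = 1/2, and the value is (-5)·(1/2) + 2 = -1/2.
For the defender: with q = P(Hold), equating Left's and Right's payoffs gives −3q = 3q − 1 ⇒ q = 1/6.

-1/2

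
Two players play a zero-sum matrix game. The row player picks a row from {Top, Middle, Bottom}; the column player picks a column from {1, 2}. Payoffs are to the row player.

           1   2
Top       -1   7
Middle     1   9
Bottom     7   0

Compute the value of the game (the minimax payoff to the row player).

Row minima: Top → -1, Middle → 1, Bottom → 0; maximin = 1.
Column maxima: 1 → 7, 2 → 9; minimax = 7.
1 ≠ 7, so there is no saddle point; optimal play is mixed.
Top is strictly dominated by Middle, so the row player never plays it.
On the remaining 2×2 (Middle, Bottom vs 1, 2):
Let the row player play Middle with probability p. Expected payoff against 1: 1p + 7(1−p) = −6p + 7; against 2: 9p + 0(1−p) = 9p.
Setting these equal: −6p + 7 = 9p ⇒ −15p = -7 ⇒ p = 7/15, and the value is (-6)·(7/15) + 7 = 21/5.
For the column player: with q = P(1), equating Middle's and Bottom's payoffs gives −8q + 9 = 7q ⇒ q = 3/5.

21/5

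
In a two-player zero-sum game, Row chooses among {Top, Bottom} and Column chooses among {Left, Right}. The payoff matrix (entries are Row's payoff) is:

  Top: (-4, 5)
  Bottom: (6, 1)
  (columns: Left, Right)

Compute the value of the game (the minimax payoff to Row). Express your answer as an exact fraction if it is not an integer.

Row minima: Top → -4, Bottom → 1; maximin = 1.
Column maxima: Left → 6, Right → 5; minimax = 5.
1 ≠ 5, so there is no saddle point; optimal play is mixed.
Let Row play Top with probability p. Expected payoff against Left: (-4)p + 6(1−p) = −10p + 6; against Right: 5p + 1(1−p) = 4p + 1.
Setting these equal: −10p + 6 = 4p + 1 ⇒ −14p = -5 ⇒ p = 5/14, and the value is (-10)·(5/14) + 6 = 17/7.
For Column: with q = P(Left), equating Top's and Bottom's payoffs gives −9q + 5 = 5q + 1 ⇒ q = 2/7.

17/7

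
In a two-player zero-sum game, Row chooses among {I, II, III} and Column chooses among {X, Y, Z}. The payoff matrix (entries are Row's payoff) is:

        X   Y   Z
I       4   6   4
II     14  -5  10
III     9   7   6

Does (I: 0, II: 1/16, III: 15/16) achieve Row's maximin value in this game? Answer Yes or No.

Yes

Against X this mix gives (1/16)·14 + (15/16)·9 = 149/16.
Against Y this mix gives (1/16)·(-5) + (15/16)·7 = 25/4.
Against Z this mix gives (1/16)·10 + (15/16)·6 = 25/4.
All of Column's active replies (Y, Z) yield 25/4, and no column does worse for Row. The mix makes Column indifferent and guarantees 25/4, so it is optimal.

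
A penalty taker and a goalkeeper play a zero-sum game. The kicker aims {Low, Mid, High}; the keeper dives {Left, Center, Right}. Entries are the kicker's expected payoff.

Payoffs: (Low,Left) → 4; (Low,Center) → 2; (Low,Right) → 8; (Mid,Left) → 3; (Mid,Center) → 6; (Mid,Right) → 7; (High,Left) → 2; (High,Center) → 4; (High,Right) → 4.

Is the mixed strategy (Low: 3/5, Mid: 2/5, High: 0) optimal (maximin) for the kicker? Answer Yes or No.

Yes

Against Left this mix gives (3/5)·4 + (2/5)·3 = 18/5.
Against Center this mix gives (3/5)·2 + (2/5)·6 = 18/5.
Against Right this mix gives (3/5)·8 + (2/5)·7 = 38/5.
All of the keeper's active replies (Left, Center) yield 18/5, and no column does worse for the kicker. The mix makes the keeper indifferent and guarantees 18/5, so it is optimal.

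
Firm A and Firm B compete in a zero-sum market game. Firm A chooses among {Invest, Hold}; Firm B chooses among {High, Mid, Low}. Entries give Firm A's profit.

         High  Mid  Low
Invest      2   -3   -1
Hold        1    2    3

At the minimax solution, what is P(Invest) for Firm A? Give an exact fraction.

1/6

Row minima: Invest → -3, Hold → 1; maximin = 1.
Column maxima: High → 2, Mid → 2, Low → 3; minimax = 2.
1 ≠ 2, so there is no saddle point; optimal play is mixed.
Low is strictly dominated by Mid (it gives Firm A strictly more in every row), so Firm B never plays it.
On the remaining 2×2 (Invest, Hold vs High, Mid):
Let Firm A play Invest with probability p. Expected payoff against High: 2p + 1(1−p) = p + 1; against Mid: (-3)p + 2(1−p) = −5p + 2.
Setting these equal: p + 1 = −5p + 2 ⇒ 6p = 1 ⇒ p = 1/6, and the value is (1)·(1/6) + 1 = 7/6.
For Firm B: with q = P(High), equating Invest's and Hold's payoffs gives 5q − 3 = −q + 2 ⇒ q = 5/6.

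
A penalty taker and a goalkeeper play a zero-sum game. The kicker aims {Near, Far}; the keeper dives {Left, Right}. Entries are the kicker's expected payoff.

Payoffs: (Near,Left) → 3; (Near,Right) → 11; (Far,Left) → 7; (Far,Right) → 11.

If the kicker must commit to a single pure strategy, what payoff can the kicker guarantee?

7

Row minima: Near → 3, Far → 7.
The best of these is 7.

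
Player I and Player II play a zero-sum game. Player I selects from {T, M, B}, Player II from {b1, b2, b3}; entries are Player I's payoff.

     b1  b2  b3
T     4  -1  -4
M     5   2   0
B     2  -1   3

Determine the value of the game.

Row minima: T → -4, M → 0, B → -1; maximin = 0.
Column maxima: b1 → 5, b2 → 2, b3 → 3; minimax = 2.
0 ≠ 2, so there is no saddle point; optimal play is mixed.
T is strictly dominated by M, so Player I never plays it.
b1 is strictly dominated by b2 (it gives Player I strictly more in every row), so Player II never plays it.
On the remaining 2×2 (M, B vs b2, b3):
Let Player I play M with probability p. Expected payoff against b2: 2p + (-1)(1−p) = 3p − 1; against b3: 0p + 3(1−p) = −3p + 3.
Setting these equal: 3p − 1 = −3p + 3 ⇒ 6p = 4 ⇒ p = 2/3, and the value is (3)·(2/3) − 1 = 1.
For Player II: with q = P(b2), equating M's and B's payoffs gives 2q = −4q + 3 ⇒ q = 1/2.

1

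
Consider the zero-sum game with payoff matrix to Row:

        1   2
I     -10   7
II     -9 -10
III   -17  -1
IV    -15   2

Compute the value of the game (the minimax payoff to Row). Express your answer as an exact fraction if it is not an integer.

Row minima: I → -10, II → -10, III → -17, IV → -15; maximin = -10.
Column maxima: 1 → -9, 2 → 7; minimax = -9.
-10 ≠ -9, so there is no saddle point; optimal play is mixed.
III is strictly dominated by I, so Row never plays it.
IV is strictly dominated by I, so Row never plays it.
On the remaining 2×2 (I, II vs 1, 2):
Let Row play I with probability p. Expected payoff against 1: (-10)p + (-9)(1−p) = −p − 9; against 2: 7p + (-10)(1−p) = 17p − 10.
Setting these equal: −p − 9 = 17p − 10 ⇒ −18p = -1 ⇒ p = 1/18, and the value is (-1)·(1/18) − 9 = -163/18.
For Column: with q = P(1), equating I's and II's payoffs gives −17q + 7 = q − 10 ⇒ q = 17/18.

-163/18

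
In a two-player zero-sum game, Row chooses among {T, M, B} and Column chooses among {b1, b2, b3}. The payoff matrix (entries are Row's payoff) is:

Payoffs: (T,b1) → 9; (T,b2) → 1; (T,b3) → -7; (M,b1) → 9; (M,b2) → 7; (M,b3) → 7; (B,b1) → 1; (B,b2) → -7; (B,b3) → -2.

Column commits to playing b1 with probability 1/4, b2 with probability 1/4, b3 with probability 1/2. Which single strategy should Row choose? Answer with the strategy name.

M

Expected payoff of T: (1/4)·9 + (1/4)·1 + (1/2)·(-7) = -1.
Expected payoff of M: (1/4)·9 + (1/4)·7 + (1/2)·7 = 15/2.
Expected payoff of B: (1/4)·1 + (1/4)·(-7) + (1/2)·(-2) = -5/2.
The largest is 15/2, so Row's best response is M.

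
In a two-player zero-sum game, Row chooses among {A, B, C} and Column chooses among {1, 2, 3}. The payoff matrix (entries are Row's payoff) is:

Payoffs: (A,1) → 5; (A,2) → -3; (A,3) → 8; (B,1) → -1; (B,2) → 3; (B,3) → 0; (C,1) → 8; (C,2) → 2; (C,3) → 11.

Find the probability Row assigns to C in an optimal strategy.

2/5

Row minima: A → -3, B → -1, C → 2; maximin = 2.
Column maxima: 1 → 8, 2 → 3, 3 → 11; minimax = 3.
2 ≠ 3, so there is no saddle point; optimal play is mixed.
A is strictly dominated by C, so Row never plays it.
3 is strictly dominated by 1 (it gives Row strictly more in every row), so Column never plays it.
On the remaining 2×2 (B, C vs 1, 2):
Let Row play B with probability p. Expected payoff against 1: (-1)p + 8(1−p) = −9p + 8; against 2: 3p + 2(1−p) = p + 2.
Setting these equal: −9p + 8 = p + 2 ⇒ −10p = -6 ⇒ p = 3/5, and the value is (-9)·(3/5) + 8 = 13/5.
For Column: with q = P(1), equating B's and C's payoffs gives −4q + 3 = 6q + 2 ⇒ q = 1/10.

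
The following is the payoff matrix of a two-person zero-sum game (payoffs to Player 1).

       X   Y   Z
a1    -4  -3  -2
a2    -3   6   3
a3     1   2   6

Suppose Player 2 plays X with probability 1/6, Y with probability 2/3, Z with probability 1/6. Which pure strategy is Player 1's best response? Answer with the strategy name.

Expected payoff of a1: (1/6)·(-4) + (2/3)·(-3) + (1/6)·(-2) = -3.
Expected payoff of a2: (1/6)·(-3) + (2/3)·6 + (1/6)·3 = 4.
Expected payoff of a3: (1/6)·1 + (2/3)·2 + (1/6)·6 = 5/2.
The largest is 4, so Player 1's best response is a2.

a2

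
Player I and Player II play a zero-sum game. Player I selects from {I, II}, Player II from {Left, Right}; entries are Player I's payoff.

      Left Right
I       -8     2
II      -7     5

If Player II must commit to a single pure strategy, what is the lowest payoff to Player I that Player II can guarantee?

-7

Column maxima: Left → -7, Right → 5.
The smallest of these is -7.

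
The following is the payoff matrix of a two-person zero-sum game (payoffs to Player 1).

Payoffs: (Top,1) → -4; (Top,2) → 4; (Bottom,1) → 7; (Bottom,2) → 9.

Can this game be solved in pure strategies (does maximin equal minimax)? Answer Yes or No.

Yes

Row minima: Top → -4, Bottom → 7; maximin = 7.
Column maxima: 1 → 7, 2 → 9; minimax = 7.
maximin = minimax = 7, so a saddle point exists.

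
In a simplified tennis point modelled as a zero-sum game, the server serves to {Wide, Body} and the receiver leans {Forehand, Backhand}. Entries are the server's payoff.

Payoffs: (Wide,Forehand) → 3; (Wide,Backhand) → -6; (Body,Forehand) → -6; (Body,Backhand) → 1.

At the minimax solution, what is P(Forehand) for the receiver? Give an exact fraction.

7/16

Row minima: Wide → -6, Body → -6; maximin = -6.
Column maxima: Forehand → 3, Backhand → 1; minimax = 1.
-6 ≠ 1, so there is no saddle point; optimal play is mixed.
Let the server play Wide with probability p. Expected payoff against Forehand: 3p + (-6)(1−p) = 9p − 6; against Backhand: (-6)p + 1(1−p) = −7p + 1.
Setting these equal: 9p − 6 = −7p + 1 ⇒ 16p = 7 ⇒ p = 7/16, and the value is (9)·(7/16) − 6 = -33/16.
For the receiver: with q = P(Forehand), equating Wide's and Body's payoffs gives 9q − 6 = −7q + 1 ⇒ q = 7/16.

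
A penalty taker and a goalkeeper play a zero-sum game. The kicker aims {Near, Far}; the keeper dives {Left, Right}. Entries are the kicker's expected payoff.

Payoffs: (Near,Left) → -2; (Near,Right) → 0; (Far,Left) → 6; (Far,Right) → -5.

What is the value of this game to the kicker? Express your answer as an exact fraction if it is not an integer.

-10/13

Row minima: Near → -2, Far → -5; maximin = -2.
Column maxima: Left → 6, Right → 0; minimax = 0.
-2 ≠ 0, so there is no saddle point; optimal play is mixed.
Let the kicker play Near with probability p. Expected payoff against Left: (-2)p + 6(1−p) = −8p + 6; against Right: 0p + (-5)(1−p) = 5p − 5.
Setting these equal: −8p + 6 = 5p − 5 ⇒ −13p = -11 ⇒ p = 11/13, and the value is (-8)·(11/13) + 6 = -10/13.
For the keeper: with q = P(Left), equating Near's and Far's payoffs gives −2q = 11q − 5 ⇒ q = 5/13.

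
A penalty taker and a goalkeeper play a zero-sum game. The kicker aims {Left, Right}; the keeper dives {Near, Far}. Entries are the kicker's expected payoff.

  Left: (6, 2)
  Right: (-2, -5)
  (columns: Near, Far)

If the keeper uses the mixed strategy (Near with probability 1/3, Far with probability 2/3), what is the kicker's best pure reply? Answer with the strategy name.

Expected payoff of Left: (1/3)·6 + (2/3)·2 = 10/3.
Expected payoff of Right: (1/3)·(-2) + (2/3)·(-5) = -4.
The largest is 10/3, so the kicker's best response is Left.

Left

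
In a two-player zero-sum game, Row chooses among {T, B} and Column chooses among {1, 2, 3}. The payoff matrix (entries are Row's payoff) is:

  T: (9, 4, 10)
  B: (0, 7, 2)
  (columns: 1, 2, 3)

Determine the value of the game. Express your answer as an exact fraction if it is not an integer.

Row minima: T → 4, B → 0; maximin = 4.
Column maxima: 1 → 9, 2 → 7, 3 → 10; minimax = 7.
4 ≠ 7, so there is no saddle point; optimal play is mixed.
3 is strictly dominated by 1 (it gives Row strictly more in every row), so Column never plays it.
On the remaining 2×2 (T, B vs 1, 2):
Let Row play T with probability p. Expected payoff against 1: 9p + 0(1−p) = 9p; against 2: 4p + 7(1−p) = −3p + 7.
Setting these equal: 9p = −3p + 7 ⇒ 12p = 7 ⇒ p = 7/12, and the value is (9)·(7/12) = 21/4.
For Column: with q = P(1), equating T's and B's payoffs gives 5q + 4 = −7q + 7 ⇒ q = 1/4.

21/4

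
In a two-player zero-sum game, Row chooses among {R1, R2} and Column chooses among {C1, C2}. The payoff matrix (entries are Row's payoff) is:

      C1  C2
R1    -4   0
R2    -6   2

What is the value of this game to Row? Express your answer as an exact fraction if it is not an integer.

Row minima: R1 → -4, R2 → -6; maximin = -4.
Column maxima: C1 → -4, C2 → 2; minimax = -4.
Since maximin = minimax = -4, there is a saddle point and the value is -4.

-4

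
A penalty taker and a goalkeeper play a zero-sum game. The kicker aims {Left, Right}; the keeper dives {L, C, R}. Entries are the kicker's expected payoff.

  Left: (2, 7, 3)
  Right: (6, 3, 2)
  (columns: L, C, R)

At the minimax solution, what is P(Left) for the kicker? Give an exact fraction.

4/5

Row minima: Left → 2, Right → 2; maximin = 2.
Column maxima: L → 6, C → 7, R → 3; minimax = 3.
2 ≠ 3, so there is no saddle point; optimal play is mixed.
C is strictly dominated by R (it gives the kicker strictly more in every row), so the keeper never plays it.
On the remaining 2×2 (Left, Right vs L, R):
Let the kicker play Left with probability p. Expected payoff against L: 2p + 6(1−p) = −4p + 6; against R: 3p + 2(1−p) = p + 2.
Setting these equal: −4p + 6 = p + 2 ⇒ −5p = -4 ⇒ p = 4/5, and the value is (-4)·(4/5) + 6 = 14/5.
For the keeper: with q = P(L), equating Left's and Right's payoffs gives −q + 3 = 4q + 2 ⇒ q = 1/5.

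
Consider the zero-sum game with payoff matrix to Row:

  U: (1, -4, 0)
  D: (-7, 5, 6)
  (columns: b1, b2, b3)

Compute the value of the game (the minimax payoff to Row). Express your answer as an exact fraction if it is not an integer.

Row minima: U → -4, D → -7; maximin = -4.
Column maxima: b1 → 1, b2 → 5, b3 → 6; minimax = 1.
-4 ≠ 1, so there is no saddle point; optimal play is mixed.
b3 is strictly dominated by b2 (it gives Row strictly more in every row), so Column never plays it.
On the remaining 2×2 (U, D vs b1, b2):
Let Row play U with probability p. Expected payoff against b1: 1p + (-7)(1−p) = 8p − 7; against b2: (-4)p + 5(1−p) = −9p + 5.
Setting these equal: 8p − 7 = −9p + 5 ⇒ 17p = 12 ⇒ p = 12/17, and the value is (8)·(12/17) − 7 = -23/17.
For Column: with q = P(b1), equating U's and D's payoffs gives 5q − 4 = −12q + 5 ⇒ q = 9/17.

-23/17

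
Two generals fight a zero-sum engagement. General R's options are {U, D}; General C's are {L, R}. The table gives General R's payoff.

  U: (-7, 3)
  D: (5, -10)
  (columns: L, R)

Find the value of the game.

-11/5

Row minima: U → -7, D → -10; maximin = -7.
Column maxima: L → 5, R → 3; minimax = 3.
-7 ≠ 3, so there is no saddle point; optimal play is mixed.
Let General R play U with probability p. Expected payoff against L: (-7)p + 5(1−p) = −12p + 5; against R: 3p + (-10)(1−p) = 13p − 10.
Setting these equal: −12p + 5 = 13p − 10 ⇒ −25p = -15 ⇒ p = 3/5, and the value is (-12)·(3/5) + 5 = -11/5.
For General C: with q = P(L), equating U's and D's payoffs gives −10q + 3 = 15q − 10 ⇒ q = 13/25.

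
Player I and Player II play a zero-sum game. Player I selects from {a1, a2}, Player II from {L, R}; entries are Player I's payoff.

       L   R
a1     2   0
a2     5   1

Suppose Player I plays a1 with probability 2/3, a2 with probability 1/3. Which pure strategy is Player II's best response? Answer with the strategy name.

R

If Player II plays L, Player I's expected payoff is (2/3)·2 + (1/3)·5 = 3.
If Player II plays R, Player I's expected payoff is (2/3)·0 + (1/3)·1 = 1/3.
Player II minimizes Player I's payoff; the smallest is 1/3, so the best response is R.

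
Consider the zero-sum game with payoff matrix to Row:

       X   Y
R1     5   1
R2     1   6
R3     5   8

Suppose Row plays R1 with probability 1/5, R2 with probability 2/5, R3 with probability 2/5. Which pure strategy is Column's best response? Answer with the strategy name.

If Column plays X, Row's expected payoff is (1/5)·5 + (2/5)·1 + (2/5)·5 = 17/5.
If Column plays Y, Row's expected payoff is (1/5)·1 + (2/5)·6 + (2/5)·8 = 29/5.
Column minimizes Row's payoff; the smallest is 17/5, so the best response is X.

X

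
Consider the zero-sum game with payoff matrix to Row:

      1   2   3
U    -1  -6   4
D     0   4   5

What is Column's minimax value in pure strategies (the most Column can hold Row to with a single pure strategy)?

0

Column maxima: 1 → 0, 2 → 4, 3 → 5.
The smallest of these is 0.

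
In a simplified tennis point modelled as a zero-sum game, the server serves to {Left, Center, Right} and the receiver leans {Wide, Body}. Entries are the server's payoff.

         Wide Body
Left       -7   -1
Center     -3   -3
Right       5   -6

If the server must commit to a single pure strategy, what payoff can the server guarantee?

Row minima: Left → -7, Center → -3, Right → -6.
The best of these is -3.

-3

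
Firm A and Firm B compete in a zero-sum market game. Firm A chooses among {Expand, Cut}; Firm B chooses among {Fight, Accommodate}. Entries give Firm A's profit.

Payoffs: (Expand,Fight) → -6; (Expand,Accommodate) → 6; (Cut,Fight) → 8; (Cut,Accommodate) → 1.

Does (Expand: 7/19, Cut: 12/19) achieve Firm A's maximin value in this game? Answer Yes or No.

Against Fight this mix gives (7/19)·(-6) + (12/19)·8 = 54/19.
Against Accommodate this mix gives (7/19)·6 + (12/19)·1 = 54/19.
All of Firm B's active replies (Fight, Accommodate) yield 54/19, and no column does worse for Firm A. The mix makes Firm B indifferent and guarantees 54/19, so it is optimal.

Yes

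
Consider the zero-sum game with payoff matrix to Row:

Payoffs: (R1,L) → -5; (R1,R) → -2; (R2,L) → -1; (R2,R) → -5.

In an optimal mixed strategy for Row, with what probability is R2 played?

3/7

Row minima: R1 → -5, R2 → -5; maximin = -5.
Column maxima: L → -1, R → -2; minimax = -2.
-5 ≠ -2, so there is no saddle point; optimal play is mixed.
Let Row play R1 with probability p. Expected payoff against L: (-5)p + (-1)(1−p) = −4p − 1; against R: (-2)p + (-5)(1−p) = 3p − 5.
Setting these equal: −4p − 1 = 3p − 5 ⇒ −7p = -4 ⇒ p = 4/7, and the value is (-4)·(4/7) − 1 = -23/7.
For Column: with q = P(L), equating R1's and R2's payoffs gives −3q − 2 = 4q − 5 ⇒ q = 3/7.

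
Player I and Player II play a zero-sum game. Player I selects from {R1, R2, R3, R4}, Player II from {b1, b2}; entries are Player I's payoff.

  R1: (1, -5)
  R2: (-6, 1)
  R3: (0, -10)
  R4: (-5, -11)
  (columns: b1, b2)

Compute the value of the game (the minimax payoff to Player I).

-29/13

Row minima: R1 → -5, R2 → -6, R3 → -10, R4 → -11; maximin = -5.
Column maxima: b1 → 1, b2 → 1; minimax = 1.
-5 ≠ 1, so there is no saddle point; optimal play is mixed.
R3 is strictly dominated by R1, so Player I never plays it.
R4 is strictly dominated by R1, so Player I never plays it.
On the remaining 2×2 (R1, R2 vs b1, b2):
Let Player I play R1 with probability p. Expected payoff against b1: 1p + (-6)(1−p) = 7p − 6; against b2: (-5)p + 1(1−p) = −6p + 1.
Setting these equal: 7p − 6 = −6p + 1 ⇒ 13p = 7 ⇒ p = 7/13, and the value is (7)·(7/13) − 6 = -29/13.
For Player II: with q = P(b1), equating R1's and R2's payoffs gives 6q − 5 = −7q + 1 ⇒ q = 6/13.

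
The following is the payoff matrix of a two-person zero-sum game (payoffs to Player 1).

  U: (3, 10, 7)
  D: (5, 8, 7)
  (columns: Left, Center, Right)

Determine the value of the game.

Row minima: U → 3, D → 5; maximin = 5.
Column maxima: Left → 5, Center → 10, Right → 7; minimax = 5.
Since maximin = minimax = 5, there is a saddle point and the value is 5.

5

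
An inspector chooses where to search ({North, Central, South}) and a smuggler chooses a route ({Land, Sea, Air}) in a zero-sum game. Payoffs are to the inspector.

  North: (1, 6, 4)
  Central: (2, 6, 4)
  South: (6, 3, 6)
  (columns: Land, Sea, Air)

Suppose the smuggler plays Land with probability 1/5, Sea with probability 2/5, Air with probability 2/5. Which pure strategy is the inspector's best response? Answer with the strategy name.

South

Expected payoff of North: (1/5)·1 + (2/5)·6 + (2/5)·4 = 21/5.
Expected payoff of Central: (1/5)·2 + (2/5)·6 + (2/5)·4 = 22/5.
Expected payoff of South: (1/5)·6 + (2/5)·3 + (2/5)·6 = 24/5.
The largest is 24/5, so the inspector's best response is South.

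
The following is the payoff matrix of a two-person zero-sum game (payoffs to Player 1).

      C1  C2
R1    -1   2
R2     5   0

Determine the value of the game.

5/4

Row minima: R1 → -1, R2 → 0; maximin = 0.
Column maxima: C1 → 5, C2 → 2; minimax = 2.
0 ≠ 2, so there is no saddle point; optimal play is mixed.
Let Player 1 play R1 with probability p. Expected payoff against C1: (-1)p + 5(1−p) = −6p + 5; against C2: 2p + 0(1−p) = 2p.
Setting these equal: −6p + 5 = 2p ⇒ −8p = -5 ⇒ p = 5/8, and the value is (-6)·(5/8) + 5 = 5/4.
For Player 2: with q = P(C1), equating R1's and R2's payoffs gives −3q + 2 = 5q ⇒ q = 1/4.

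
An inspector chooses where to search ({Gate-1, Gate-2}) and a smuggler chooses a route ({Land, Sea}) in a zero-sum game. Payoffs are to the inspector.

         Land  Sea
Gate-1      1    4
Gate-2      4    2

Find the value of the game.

Row minima: Gate-1 → 1, Gate-2 → 2; maximin = 2.
Column maxima: Land → 4, Sea → 4; minimax = 4.
2 ≠ 4, so there is no saddle point; optimal play is mixed.
Let the inspector play Gate-1 with probability p. Expected payoff against Land: 1p + 4(1−p) = −3p + 4; against Sea: 4p + 2(1−p) = 2p + 2.
Setting these equal: −3p + 4 = 2p + 2 ⇒ −5p = -2 ⇒ p = 2/5, and the value is (-3)·(2/5) + 4 = 14/5.
For the smuggler: with q = P(Land), equating Gate-1's and Gate-2's payoffs gives −3q + 4 = 2q + 2 ⇒ q = 2/5.

14/5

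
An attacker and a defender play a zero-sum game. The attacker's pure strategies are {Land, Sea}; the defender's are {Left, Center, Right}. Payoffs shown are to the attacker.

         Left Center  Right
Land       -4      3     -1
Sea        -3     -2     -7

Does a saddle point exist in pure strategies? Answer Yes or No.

No

Row minima: Land → -4, Sea → -7; maximin = -4.
Column maxima: Left → -3, Center → 3, Right → -1; minimax = -3.
-4 ≠ -3, so no pure-strategy equilibrium exists.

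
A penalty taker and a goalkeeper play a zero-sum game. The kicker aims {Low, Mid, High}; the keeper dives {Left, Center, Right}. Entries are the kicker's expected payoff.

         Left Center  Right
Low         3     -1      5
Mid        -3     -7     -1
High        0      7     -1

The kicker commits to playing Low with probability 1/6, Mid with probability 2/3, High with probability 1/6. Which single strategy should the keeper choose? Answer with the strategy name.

Center

If the keeper plays Left, the kicker's expected payoff is (1/6)·3 + (2/3)·(-3) + (1/6)·0 = -3/2.
If the keeper plays Center, the kicker's expected payoff is (1/6)·(-1) + (2/3)·(-7) + (1/6)·7 = -11/3.
If the keeper plays Right, the kicker's expected payoff is (1/6)·5 + (2/3)·(-1) + (1/6)·(-1) = 0.
The keeper minimizes the kicker's payoff; the smallest is -11/3, so the best response is Center.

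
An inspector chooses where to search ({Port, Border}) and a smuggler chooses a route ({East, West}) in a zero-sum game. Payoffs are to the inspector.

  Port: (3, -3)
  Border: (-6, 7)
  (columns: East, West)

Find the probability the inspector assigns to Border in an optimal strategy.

6/19

Row minima: Port → -3, Border → -6; maximin = -3.
Column maxima: East → 3, West → 7; minimax = 3.
-3 ≠ 3, so there is no saddle point; optimal play is mixed.
Let the inspector play Port with probability p. Expected payoff against East: 3p + (-6)(1−p) = 9p − 6; against West: (-3)p + 7(1−p) = −10p + 7.
Setting these equal: 9p − 6 = −10p + 7 ⇒ 19p = 13 ⇒ p = 13/19, and the value is (9)·(13/19) − 6 = 3/19.
For the smuggler: with q = P(East), equating Port's and Border's payoffs gives 6q − 3 = −13q + 7 ⇒ q = 10/19.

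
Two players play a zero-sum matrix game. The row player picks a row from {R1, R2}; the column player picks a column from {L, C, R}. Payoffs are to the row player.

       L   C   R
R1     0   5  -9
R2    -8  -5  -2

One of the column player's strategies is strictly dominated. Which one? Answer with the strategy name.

L holds the row player's payoff strictly below C in every row: 0 < 5, -8 < -5.
So C is strictly dominated for the column player.

C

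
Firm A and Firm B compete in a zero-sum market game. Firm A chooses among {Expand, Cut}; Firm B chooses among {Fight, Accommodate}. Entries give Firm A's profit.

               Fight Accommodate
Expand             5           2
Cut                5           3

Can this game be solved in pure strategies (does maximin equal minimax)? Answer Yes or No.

Row minima: Expand → 2, Cut → 3; maximin = 3.
Column maxima: Fight → 5, Accommodate → 3; minimax = 3.
maximin = minimax = 3, so a saddle point exists.

Yes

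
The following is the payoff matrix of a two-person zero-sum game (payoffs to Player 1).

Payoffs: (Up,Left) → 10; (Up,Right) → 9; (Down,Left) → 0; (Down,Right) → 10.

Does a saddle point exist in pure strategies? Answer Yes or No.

No

Row minima: Up → 9, Down → 0; maximin = 9.
Column maxima: Left → 10, Right → 10; minimax = 10.
9 ≠ 10, so no pure-strategy equilibrium exists.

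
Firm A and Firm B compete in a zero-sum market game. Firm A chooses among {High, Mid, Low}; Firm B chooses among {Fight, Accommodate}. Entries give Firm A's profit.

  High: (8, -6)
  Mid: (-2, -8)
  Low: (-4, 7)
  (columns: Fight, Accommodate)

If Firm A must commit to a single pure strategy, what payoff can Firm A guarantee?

Row minima: High → -6, Mid → -8, Low → -4.
The best of these is -4.

-4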